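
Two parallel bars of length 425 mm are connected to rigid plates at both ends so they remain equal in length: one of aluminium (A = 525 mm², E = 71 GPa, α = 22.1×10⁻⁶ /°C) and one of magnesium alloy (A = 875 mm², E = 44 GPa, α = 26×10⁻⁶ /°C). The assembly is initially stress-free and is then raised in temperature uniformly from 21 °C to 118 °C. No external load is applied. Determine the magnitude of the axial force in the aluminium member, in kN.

P ≈ 7.16 kN (tensile in the aluminium)

The magnesium alloy has the larger α, so on heating it would change length more than the aluminium if both were free. The rigid plates force a common final length, so the magnesium alloy is put into compression and the aluminium into tension, with equal and opposite forces P (no external load).
Compatibility of the two members (thermal + elastic change equal): (α₁ − α₂)ΔT = P·[1/(A₁E₁) + 1/(A₂E₂)].
|α₁ − α₂|·ΔT = 3.9×10⁻⁶ × 97 = 0.0003783.
1/(A₁E₁) + 1/(A₂E₂) = 1/(525×71×10³) + 1/(875×44×10³) = 5.28×10⁻⁸ N⁻¹.
So P = 0.0003783 / 5.28×10⁻⁸ = 7.165 kN.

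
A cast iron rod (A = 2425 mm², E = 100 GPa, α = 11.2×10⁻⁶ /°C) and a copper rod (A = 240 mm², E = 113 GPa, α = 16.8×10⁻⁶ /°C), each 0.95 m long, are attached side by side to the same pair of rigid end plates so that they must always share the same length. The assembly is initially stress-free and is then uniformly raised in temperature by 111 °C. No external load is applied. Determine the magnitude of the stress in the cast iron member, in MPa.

The copper has the larger α, so on heating it would change length more than the cast iron if both were free. The rigid plates force a common final length, so the copper is put into compression and the cast iron into tension, with equal and opposite forces P (no external load).
Setting the final lengths equal and cancelling L: (α₁ − α₂)ΔT = P/(A₁E₁) + P/(A₂E₂).
|α₁ − α₂|·ΔT = 5.6×10⁻⁶ × 111 = 0.0006216.
1/(A₁E₁) + 1/(A₂E₂) = 1/(2425×100×10³) + 1/(240×113×10³) = 4.1×10⁻⁸ N⁻¹.
So P = 0.0006216 / 4.1×10⁻⁸ = 15.16 kN.
σ_{cast iron} = P/A₁ = 15160/2425 = 6.252 MPa, tensile.

σ ≈ 6.25 MPa (tensile)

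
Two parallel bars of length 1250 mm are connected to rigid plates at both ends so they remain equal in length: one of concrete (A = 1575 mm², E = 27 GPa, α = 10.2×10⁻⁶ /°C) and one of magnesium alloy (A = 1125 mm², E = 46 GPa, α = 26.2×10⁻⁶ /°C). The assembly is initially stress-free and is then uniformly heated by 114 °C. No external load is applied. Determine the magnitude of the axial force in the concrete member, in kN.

The magnesium alloy has the larger α, so on heating it would change length more than the concrete if both were free. The rigid plates force a common final length, so the magnesium alloy is put into compression and the concrete into tension, with equal and opposite forces P (no external load).
Compatibility of the two members (thermal + elastic change equal): (α₁ − α₂)ΔT = P·[1/(A₁E₁) + 1/(A₂E₂)].
|α₁ − α₂|·ΔT = 16×10⁻⁶ × 114 = 0.001824.
1/(A₁E₁) + 1/(A₂E₂) = 1/(1575×27×10³) + 1/(1125×46×10³) = 4.284×10⁻⁸ N⁻¹.
So P = 0.001824 / 4.284×10⁻⁸ = 42.58 kN.

P ≈ 42.6 kN (tensile in the concrete)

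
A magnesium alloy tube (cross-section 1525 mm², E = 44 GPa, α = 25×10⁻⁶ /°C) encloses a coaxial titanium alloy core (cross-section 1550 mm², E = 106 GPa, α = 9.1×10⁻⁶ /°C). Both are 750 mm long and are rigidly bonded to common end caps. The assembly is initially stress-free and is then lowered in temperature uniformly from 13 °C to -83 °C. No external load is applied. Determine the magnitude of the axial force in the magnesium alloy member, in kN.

P ≈ 72.7 kN (tensile in the magnesium alloy)

Equilibrium of a rigid end plate with no external load gives equal and opposite internal forces ±P in the two members. Since α_{magnesium alloy} > α_{titanium alloy}, cooling drives the magnesium alloy into tension and the titanium alloy into compression.
Compatibility of the two members (thermal + elastic change equal): (α₁ − α₂)ΔT = P·[1/(A₁E₁) + 1/(A₂E₂)].
|α₁ − α₂|·ΔT = 15.9×10⁻⁶ × 96 = 0.001526.
1/(A₁E₁) + 1/(A₂E₂) = 1/(1525×44×10³) + 1/(1550×106×10³) = 2.099×10⁻⁸ N⁻¹.
So P = 0.001526 / 2.099×10⁻⁸ = 72.72 kN.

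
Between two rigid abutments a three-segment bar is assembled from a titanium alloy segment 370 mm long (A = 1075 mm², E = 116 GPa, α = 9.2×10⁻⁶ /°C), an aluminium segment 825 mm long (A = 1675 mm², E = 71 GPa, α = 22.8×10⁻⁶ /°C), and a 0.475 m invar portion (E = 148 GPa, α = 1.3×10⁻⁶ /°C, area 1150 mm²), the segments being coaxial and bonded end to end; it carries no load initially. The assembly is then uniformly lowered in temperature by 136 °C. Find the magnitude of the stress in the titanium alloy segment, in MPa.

If the supports were absent, the total length change would be Σ αᵢΔT Lᵢ = 9.2×10⁻⁶×136×370 + 22.8×10⁻⁶×136×825 + 1.3×10⁻⁶×136×475 = 3.105 mm.
The rigid supports impose zero overall length change; the single axial force P common to all segments must satisfy P Σ Lᵢ/(AᵢEᵢ) = δ_free.
Σ Lᵢ/(AᵢEᵢ) = 370/(1075×116×10³) + 825/(1675×71×10³) + 475/(1150×148×10³) = 1.27×10⁻⁵ mm/N.
So P = 3.105 / 1.27×10⁻⁵ = 244.6 kN, tensile.
σ_{titanium alloy} = P / A = 244600 / 1075 = 227.5 MPa.

σ ≈ 228 MPa (tensile)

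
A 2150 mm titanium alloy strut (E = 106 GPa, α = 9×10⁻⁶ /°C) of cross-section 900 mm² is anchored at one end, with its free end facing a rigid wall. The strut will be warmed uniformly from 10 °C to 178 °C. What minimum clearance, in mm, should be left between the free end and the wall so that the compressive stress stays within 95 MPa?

With no wall the strut would lengthen by αΔT L = 9×10⁻⁶ × 168 × 2150 = 3.251 mm.
A stress of 95 MPa corresponds to the wall pushing the strut back by σL/E = 95×2150/(106×10³) = 1.927 mm.
The gap must absorb the remainder: g_min = 3.251 − 1.927 = 1.324 mm.

g ≈ 1.32 mm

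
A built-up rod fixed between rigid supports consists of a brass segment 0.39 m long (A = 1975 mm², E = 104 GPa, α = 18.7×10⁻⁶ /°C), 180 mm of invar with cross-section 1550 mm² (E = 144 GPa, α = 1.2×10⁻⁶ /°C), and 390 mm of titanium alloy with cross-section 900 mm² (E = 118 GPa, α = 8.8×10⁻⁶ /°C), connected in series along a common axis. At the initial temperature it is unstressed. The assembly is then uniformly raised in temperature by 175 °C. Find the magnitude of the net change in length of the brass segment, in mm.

|ΔL| ≈ 0.706 mm

Free thermal expansion of the whole bar: Σ αᵢΔT Lᵢ = 18.7×10⁻⁶×175×390 + 1.2×10⁻⁶×175×180 + 8.8×10⁻⁶×175×390 = 1.915 mm.
Since the ends are fixed, an axial force P builds up, equal in every segment, with P · Σ Lᵢ/(AᵢEᵢ) = δ_free.
Σ Lᵢ/(AᵢEᵢ) = 390/(1975×104×10³) + 180/(1550×144×10³) + 390/(900×118×10³) = 6.378×10⁻⁶ mm/N.
So P = 1.915 / 6.378×10⁻⁶ = 300.2 kN, compressive.
For the brass segment, free thermal change = 18.7×10⁻⁶×175×390 = 1.276 mm and elastic change from P = 300200×390/(1975×104×10³) = 0.57 mm; these oppose, so the net change is 0.706 mm (segment lengthens).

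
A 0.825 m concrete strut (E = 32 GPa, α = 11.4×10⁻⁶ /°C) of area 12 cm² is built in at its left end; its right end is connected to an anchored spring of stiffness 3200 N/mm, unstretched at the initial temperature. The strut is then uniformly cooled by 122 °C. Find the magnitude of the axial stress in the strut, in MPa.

σ ≈ 2.86 MPa (tensile)

If the spring were absent the strut would shorten by αΔT L = 11.4×10⁻⁶ × 122 × 825 = 1.147 mm.
With a force P in the spring, the elastic change of the strut is PL/(AE) and that of the spring is P/k; compatibility requires their sum to equal δ_free.
So P = δ_free / [L/(AE) + 1/k] = 1.147 / [ 825/(1200×32×10³) + 1/(3200) ].
P = 1.147 / 0.000334 = 3436 N.
σ = P/A = 3436/1200 = 2.863 MPa.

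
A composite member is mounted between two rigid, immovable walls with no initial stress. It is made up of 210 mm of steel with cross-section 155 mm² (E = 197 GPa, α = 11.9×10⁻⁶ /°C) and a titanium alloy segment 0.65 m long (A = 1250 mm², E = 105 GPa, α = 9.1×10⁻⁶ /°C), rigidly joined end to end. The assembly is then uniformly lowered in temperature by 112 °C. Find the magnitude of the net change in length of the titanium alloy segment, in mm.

|ΔL| ≈ 0.268 mm

Free thermal contraction of the whole bar: Σ αᵢΔT Lᵢ = 11.9×10⁻⁶×112×210 + 9.1×10⁻⁶×112×650 = 0.9424 mm.
Since the ends are fixed, an axial force P builds up, equal in every segment, with P · Σ Lᵢ/(AᵢEᵢ) = δ_free.
Σ Lᵢ/(AᵢEᵢ) = 210/(155×197×10³) + 650/(1250×105×10³) = 1.183×10⁻⁵ mm/N.
So P = 0.9424 / 1.183×10⁻⁵ = 79.66 kN, tensile.
For the titanium alloy segment, free thermal change = 9.1×10⁻⁶×112×650 = 0.6625 mm and elastic change from P = 79660×650/(1250×105×10³) = 0.3945 mm; these oppose, so the net change is 0.268 mm (segment shortens).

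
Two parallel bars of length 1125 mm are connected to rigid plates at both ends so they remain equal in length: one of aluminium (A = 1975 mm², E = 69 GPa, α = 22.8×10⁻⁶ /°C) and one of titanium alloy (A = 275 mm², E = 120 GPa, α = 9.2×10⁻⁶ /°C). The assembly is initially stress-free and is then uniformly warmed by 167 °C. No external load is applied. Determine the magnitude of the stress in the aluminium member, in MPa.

σ ≈ 30.6 MPa (compressive)

Equilibrium of a rigid end plate with no external load gives equal and opposite internal forces ±P in the two members. Since α_{aluminium} > α_{titanium alloy}, heating drives the aluminium into compression and the titanium alloy into tension.
Setting the final lengths equal and cancelling L: (α₁ − α₂)ΔT = P/(A₁E₁) + P/(A₂E₂).
|α₁ − α₂|·ΔT = 13.6×10⁻⁶ × 167 = 0.002271.
1/(A₁E₁) + 1/(A₂E₂) = 1/(1975×69×10³) + 1/(275×120×10³) = 3.764×10⁻⁸ N⁻¹.
P = 0.002271 / 3.764×10⁻⁸ = 60340 N = 60.34 kN.
σ_{aluminium} = P/A₁ = 60340/1975 = 30.55 MPa, compressive.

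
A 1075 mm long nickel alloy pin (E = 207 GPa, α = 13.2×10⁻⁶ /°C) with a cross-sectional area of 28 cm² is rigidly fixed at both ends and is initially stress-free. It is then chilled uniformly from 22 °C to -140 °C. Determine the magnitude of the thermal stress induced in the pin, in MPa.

With length fixed, the mechanical strain must cancel the thermal strain αΔT = 13.2×10⁻⁶ × 162 = 2138.4×10⁻⁶.
σ = EαΔT = 207×10³ × 13.2×10⁻⁶ × 162 = 442.6 MPa (tensile; the pin is trying to contract).

σ ≈ 443 MPa (tensile)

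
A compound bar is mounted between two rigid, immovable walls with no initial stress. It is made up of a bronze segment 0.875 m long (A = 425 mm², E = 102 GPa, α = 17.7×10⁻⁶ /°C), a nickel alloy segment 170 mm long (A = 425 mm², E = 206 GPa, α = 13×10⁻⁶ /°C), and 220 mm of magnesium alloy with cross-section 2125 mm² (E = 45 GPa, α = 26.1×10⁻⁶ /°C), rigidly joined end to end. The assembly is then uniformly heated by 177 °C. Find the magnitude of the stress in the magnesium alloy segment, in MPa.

σ ≈ 79.9 MPa (compressive)

With the walls removed the bar would change length by δ_free = Σ αᵢΔT Lᵢ = 17.7×10⁻⁶×177×875 + 13×10⁻⁶×177×170 + 26.1×10⁻⁶×177×220 = 4.149 mm.
The walls prevent any net length change, so an axial force P (same in every segment) develops. Compatibility: P · Σ Lᵢ/(AᵢEᵢ) = δ_free.
Σ Lᵢ/(AᵢEᵢ) = 875/(425×102×10³) + 170/(425×206×10³) + 220/(2125×45×10³) = 2.443×10⁻⁵ mm/N.
Hence P = δ_free / Σ(L/AE) = 4.149/2.443×10⁻⁵ = 169.8 kN (compressive).
σ_{magnesium alloy} = P / A = 169800 / 2125 = 79.93 MPa.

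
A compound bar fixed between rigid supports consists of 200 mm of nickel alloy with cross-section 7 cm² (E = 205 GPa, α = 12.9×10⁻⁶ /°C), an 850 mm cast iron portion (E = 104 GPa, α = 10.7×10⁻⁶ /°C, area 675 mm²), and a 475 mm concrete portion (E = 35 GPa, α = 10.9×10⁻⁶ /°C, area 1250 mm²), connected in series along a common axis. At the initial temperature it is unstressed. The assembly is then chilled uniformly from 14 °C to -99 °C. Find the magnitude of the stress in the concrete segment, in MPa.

σ ≈ 62.5 MPa (tensile)

Free thermal contraction of the whole bar: Σ αᵢΔT Lᵢ = 12.9×10⁻⁶×113×200 + 10.7×10⁻⁶×113×850 + 10.9×10⁻⁶×113×475 = 1.904 mm.
Since the ends are fixed, an axial force P builds up, equal in every segment, with P · Σ Lᵢ/(AᵢEᵢ) = δ_free.
Σ Lᵢ/(AᵢEᵢ) = 200/(700×205×10³) + 850/(675×104×10³) + 475/(1250×35×10³) = 2.436×10⁻⁵ mm/N.
Hence P = δ_free / Σ(L/AE) = 1.904/2.436×10⁻⁵ = 78.18 kN (tensile).
σ_{concrete} = P / A = 78180 / 1250 = 62.54 MPa.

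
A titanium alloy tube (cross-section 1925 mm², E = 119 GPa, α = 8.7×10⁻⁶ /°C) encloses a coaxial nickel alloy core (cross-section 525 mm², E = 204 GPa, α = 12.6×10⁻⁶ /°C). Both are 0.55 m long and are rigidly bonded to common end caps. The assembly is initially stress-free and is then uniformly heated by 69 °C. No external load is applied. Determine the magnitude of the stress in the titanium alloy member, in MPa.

σ ≈ 10.2 MPa (tensile)

Equilibrium of a rigid end plate with no external load gives equal and opposite internal forces ±P in the two members. Since α_{nickel alloy} > α_{titanium alloy}, heating drives the nickel alloy into compression and the titanium alloy into tension.
Compatibility of the two members (thermal + elastic change equal): (α₁ − α₂)ΔT = P·[1/(A₁E₁) + 1/(A₂E₂)].
|α₁ − α₂|·ΔT = 3.9×10⁻⁶ × 69 = 0.0002691.
1/(A₁E₁) + 1/(A₂E₂) = 1/(1925×119×10³) + 1/(525×204×10³) = 1.37×10⁻⁸ N⁻¹.
P = 0.0002691 / 1.37×10⁻⁸ = 19640 N = 19.64 kN.
σ_{titanium alloy} = P/A₁ = 19640/1925 = 10.2 MPa, tensile.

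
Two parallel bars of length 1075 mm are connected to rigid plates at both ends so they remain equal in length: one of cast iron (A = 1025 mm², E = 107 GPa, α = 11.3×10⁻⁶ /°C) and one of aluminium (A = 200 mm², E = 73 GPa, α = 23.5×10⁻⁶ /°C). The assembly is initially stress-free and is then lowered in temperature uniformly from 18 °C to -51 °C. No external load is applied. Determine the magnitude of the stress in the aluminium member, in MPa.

σ ≈ 54.2 MPa (tensile)

Both members must finish at the same length. With the larger α, the aluminium tends to over-contract; the plates restrain it, putting the aluminium in tension and the cast iron in compression. With no external load the two internal forces are equal and opposite, magnitude P.
Compatibility of the two members (thermal + elastic change equal): (α₁ − α₂)ΔT = P·[1/(A₁E₁) + 1/(A₂E₂)].
|α₁ − α₂|·ΔT = 12.2×10⁻⁶ × 69 = 0.0008418.
1/(A₁E₁) + 1/(A₂E₂) = 1/(1025×107×10³) + 1/(200×73×10³) = 7.761×10⁻⁸ N⁻¹.
So P = 0.0008418 / 7.761×10⁻⁸ = 10.85 kN.
σ_{aluminium} = P/A₂ = 10850/200 = 54.23 MPa, tensile.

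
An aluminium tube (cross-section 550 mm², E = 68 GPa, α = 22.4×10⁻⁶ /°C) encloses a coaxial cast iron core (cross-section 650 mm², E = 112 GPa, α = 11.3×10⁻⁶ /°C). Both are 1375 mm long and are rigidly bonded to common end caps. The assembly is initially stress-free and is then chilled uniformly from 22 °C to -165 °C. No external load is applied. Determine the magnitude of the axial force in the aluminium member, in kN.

The aluminium has the larger α, so on cooling it would change length more than the cast iron if both were free. The rigid plates force a common final length, so the aluminium is put into tension and the cast iron into compression, with equal and opposite forces P (no external load).
Equating the net (thermal + elastic) strains gives |α₁ − α₂|·ΔT = P·[1/(A₁E₁) + 1/(A₂E₂)].
|α₁ − α₂|·ΔT = 11.1×10⁻⁶ × 187 = 0.002076.
1/(A₁E₁) + 1/(A₂E₂) = 1/(550×68×10³) + 1/(650×112×10³) = 4.047×10⁻⁸ N⁻¹.
P = 0.002076 / 4.047×10⁻⁸ = 51280 N = 51.28 kN.

P ≈ 51.3 kN (tensile in the aluminium)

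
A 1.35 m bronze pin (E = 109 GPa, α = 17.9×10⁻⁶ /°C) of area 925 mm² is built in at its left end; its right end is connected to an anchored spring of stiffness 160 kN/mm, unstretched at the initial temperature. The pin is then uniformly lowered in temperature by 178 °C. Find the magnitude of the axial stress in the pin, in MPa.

If the spring were absent the pin would shorten by αΔT L = 17.9×10⁻⁶ × 178 × 1350 = 4.301 mm.
Let P be the tensile force in the spring. The pin extends elastically by PL/(AE) and the spring stretches by P/k; together these equal δ_free.
So P = δ_free / [L/(AE) + 1/k] = 4.301 / [ 1350/(925×109×10³) + 1/(160×10³) ].
P = 4.301 / 1.964×10⁻⁵ = 219000 N.
σ = P/A = 219000/925 = 236.8 MPa.

σ ≈ 237 MPa (tensile)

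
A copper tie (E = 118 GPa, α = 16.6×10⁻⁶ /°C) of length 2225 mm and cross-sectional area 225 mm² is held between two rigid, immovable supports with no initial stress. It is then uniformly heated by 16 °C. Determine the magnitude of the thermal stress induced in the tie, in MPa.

With length fixed, the mechanical strain must cancel the thermal strain αΔT = 16.6×10⁻⁶ × 16 = 265.6×10⁻⁶.
The stress required to suppress this strain is σ = Eε = 118×10³ × 265.6×10⁻⁶ = 31.34 MPa, compressive since the tie is trying to expand.

σ ≈ 31.3 MPa (compressive)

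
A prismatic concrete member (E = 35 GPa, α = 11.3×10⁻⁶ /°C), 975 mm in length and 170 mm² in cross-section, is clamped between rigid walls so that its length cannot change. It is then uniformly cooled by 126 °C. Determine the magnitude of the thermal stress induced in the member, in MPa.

The supports are rigid, so the total axial strain is zero. The restrained thermal strain is ε = αΔT = 11.3×10⁻⁶ × 126 = 1423.8×10⁻⁶.
σ = EαΔT = 35×10³ × 11.3×10⁻⁶ × 126 = 49.83 MPa (tensile; the member is trying to contract).

σ ≈ 49.8 MPa (tensile)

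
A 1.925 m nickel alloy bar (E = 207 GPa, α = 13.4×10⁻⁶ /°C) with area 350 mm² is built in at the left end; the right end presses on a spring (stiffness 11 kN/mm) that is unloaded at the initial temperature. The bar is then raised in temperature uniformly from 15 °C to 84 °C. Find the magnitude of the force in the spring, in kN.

P ≈ 15.2 kN

The unrestrained thermal change is αΔT L = 13.4×10⁻⁶ × 69 × 1925 = 1.78 mm.
Let P be the compressive force at the spring. The bar shortens elastically by PL/(AE) and the spring compresses by P/k; together these equal δ_free.
P [ L/(AE) + 1/k ] = δ_free → P [ 1925/(350×207×10³) + 1/(11×10³) ] = 1.78.
P = 1.78 / 0.0001175 = 15150 N.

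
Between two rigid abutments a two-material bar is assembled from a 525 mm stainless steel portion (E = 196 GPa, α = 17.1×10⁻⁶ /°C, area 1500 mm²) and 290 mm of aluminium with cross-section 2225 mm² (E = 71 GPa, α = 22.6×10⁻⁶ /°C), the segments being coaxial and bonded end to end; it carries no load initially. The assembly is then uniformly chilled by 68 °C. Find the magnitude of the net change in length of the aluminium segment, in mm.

|ΔL| ≈ 0.0897 mm

If the supports were absent, the total length change would be Σ αᵢΔT Lᵢ = 17.1×10⁻⁶×68×525 + 22.6×10⁻⁶×68×290 = 1.056 mm.
Since the ends are fixed, an axial force P builds up, equal in every segment, with P · Σ Lᵢ/(AᵢEᵢ) = δ_free.
The series flexibility is Σ Lᵢ/(AᵢEᵢ) = 525/(1500×196×10³) + 290/(2225×71×10³) = 3.621×10⁻⁶ mm/N.
P = 1.056 / 3.621×10⁻⁶ = 291600 N = 291.6 kN, tensile.
For the aluminium segment, free thermal change = 22.6×10⁻⁶×68×290 = 0.4457 mm and elastic change from P = 291600×290/(2225×71×10³) = 0.5354 mm; these oppose, so the net change is 0.0897 mm (segment lengthens).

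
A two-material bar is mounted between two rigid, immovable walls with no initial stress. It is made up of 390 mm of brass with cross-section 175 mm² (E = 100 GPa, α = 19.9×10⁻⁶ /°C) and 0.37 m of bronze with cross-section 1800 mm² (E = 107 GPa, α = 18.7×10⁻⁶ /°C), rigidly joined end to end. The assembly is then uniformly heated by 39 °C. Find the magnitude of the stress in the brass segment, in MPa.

If the supports were absent, the total length change would be Σ αᵢΔT Lᵢ = 19.9×10⁻⁶×39×390 + 18.7×10⁻⁶×39×370 = 0.5725 mm.
The walls prevent any net length change, so an axial force P (same in every segment) develops. Compatibility: P · Σ Lᵢ/(AᵢEᵢ) = δ_free.
The series flexibility is Σ Lᵢ/(AᵢEᵢ) = 390/(175×100×10³) + 370/(1800×107×10³) = 2.421×10⁻⁵ mm/N.
Hence P = δ_free / Σ(L/AE) = 0.5725/2.421×10⁻⁵ = 23.65 kN (compressive).
σ_{brass} = P / A = 23650 / 175 = 135.1 MPa.

σ ≈ 135 MPa (compressive)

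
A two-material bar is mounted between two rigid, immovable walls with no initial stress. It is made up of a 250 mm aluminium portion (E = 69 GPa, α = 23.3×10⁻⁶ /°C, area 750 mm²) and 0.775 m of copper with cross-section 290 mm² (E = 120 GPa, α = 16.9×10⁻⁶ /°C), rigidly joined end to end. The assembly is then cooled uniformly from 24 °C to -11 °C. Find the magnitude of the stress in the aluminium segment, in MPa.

Free thermal contraction of the whole bar: Σ αᵢΔT Lᵢ = 23.3×10⁻⁶×35×250 + 16.9×10⁻⁶×35×775 = 0.6623 mm.
Since the ends are fixed, an axial force P builds up, equal in every segment, with P · Σ Lᵢ/(AᵢEᵢ) = δ_free.
Σ Lᵢ/(AᵢEᵢ) = 250/(750×69×10³) + 775/(290×120×10³) = 2.71×10⁻⁵ mm/N.
Hence P = δ_free / Σ(L/AE) = 0.6623/2.71×10⁻⁵ = 24.44 kN (tensile).
σ_{aluminium} = P / A = 24440 / 750 = 32.58 MPa.

σ ≈ 32.6 MPa (tensile)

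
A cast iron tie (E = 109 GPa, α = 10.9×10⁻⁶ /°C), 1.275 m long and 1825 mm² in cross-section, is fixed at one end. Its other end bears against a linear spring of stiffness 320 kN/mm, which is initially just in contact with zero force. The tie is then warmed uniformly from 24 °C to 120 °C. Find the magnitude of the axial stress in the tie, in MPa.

If the spring were absent the tie would lengthen by αΔT L = 10.9×10⁻⁶ × 96 × 1275 = 1.334 mm.
Let P be the compressive force at the spring. The tie shortens elastically by PL/(AE) and the spring compresses by P/k; together these equal δ_free.
So P = δ_free / [L/(AE) + 1/k] = 1.334 / [ 1275/(1825×109×10³) + 1/(320×10³) ].
P = 1.334 / 9.534×10⁻⁶ = 139900 N.
σ = P/A = 139900/1825 = 76.67 MPa.

σ ≈ 76.7 MPa (compressive)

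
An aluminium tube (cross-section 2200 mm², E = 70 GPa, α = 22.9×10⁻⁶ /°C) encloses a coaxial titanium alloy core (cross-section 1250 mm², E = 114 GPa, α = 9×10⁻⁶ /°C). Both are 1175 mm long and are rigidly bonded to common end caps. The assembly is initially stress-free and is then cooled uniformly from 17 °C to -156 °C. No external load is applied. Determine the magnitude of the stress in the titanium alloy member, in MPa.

σ ≈ 142 MPa (compressive)

Equilibrium of a rigid end plate with no external load gives equal and opposite internal forces ±P in the two members. Since α_{aluminium} > α_{titanium alloy}, cooling drives the aluminium into tension and the titanium alloy into compression.
Setting the final lengths equal and cancelling L: (α₁ − α₂)ΔT = P/(A₁E₁) + P/(A₂E₂).
|α₁ − α₂|·ΔT = 13.9×10⁻⁶ × 173 = 0.002405.
1/(A₁E₁) + 1/(A₂E₂) = 1/(2200×70×10³) + 1/(1250×114×10³) = 1.351×10⁻⁸ N⁻¹.
So P = 0.002405 / 1.351×10⁻⁸ = 178 kN.
σ_{titanium alloy} = P/A₂ = 178000/1250 = 142.4 MPa, compressive.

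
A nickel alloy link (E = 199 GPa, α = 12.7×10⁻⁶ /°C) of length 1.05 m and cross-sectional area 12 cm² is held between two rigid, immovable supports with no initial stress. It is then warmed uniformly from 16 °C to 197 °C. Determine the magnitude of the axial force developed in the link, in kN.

With zero net strain, σ = E·αΔT = 199 GPa × 12.7×10⁻⁶ × 181 = 457.4 MPa.
Then P = σA = 457.4 × 1200 mm² = 548.9 kN, compressive.

P ≈ 549 kN (compressive)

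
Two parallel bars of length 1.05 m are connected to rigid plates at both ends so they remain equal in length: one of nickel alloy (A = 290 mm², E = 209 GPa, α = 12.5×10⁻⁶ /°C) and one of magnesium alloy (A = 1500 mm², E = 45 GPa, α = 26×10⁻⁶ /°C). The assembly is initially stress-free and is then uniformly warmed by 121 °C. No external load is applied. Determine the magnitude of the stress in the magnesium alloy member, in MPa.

The magnesium alloy has the larger α, so on heating it would change length more than the nickel alloy if both were free. The rigid plates force a common final length, so the magnesium alloy is put into compression and the nickel alloy into tension, with equal and opposite forces P (no external load).
Compatibility of the two members (thermal + elastic change equal): (α₁ − α₂)ΔT = P·[1/(A₁E₁) + 1/(A₂E₂)].
|α₁ − α₂|·ΔT = 13.5×10⁻⁶ × 121 = 0.001633.
1/(A₁E₁) + 1/(A₂E₂) = 1/(290×209×10³) + 1/(1500×45×10³) = 3.131×10⁻⁸ N⁻¹.
P = 0.001633 / 3.131×10⁻⁸ = 52170 N = 52.17 kN.
σ_{magnesium alloy} = P/A₂ = 52170/1500 = 34.78 MPa, compressive.

σ ≈ 34.8 MPa (compressive)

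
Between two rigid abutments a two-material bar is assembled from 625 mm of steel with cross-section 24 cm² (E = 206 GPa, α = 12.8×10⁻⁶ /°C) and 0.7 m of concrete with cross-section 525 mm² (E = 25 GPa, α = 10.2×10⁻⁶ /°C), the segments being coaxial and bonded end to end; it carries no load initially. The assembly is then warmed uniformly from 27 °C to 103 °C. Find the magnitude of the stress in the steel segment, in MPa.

Free thermal expansion of the whole bar: Σ αᵢΔT Lᵢ = 12.8×10⁻⁶×76×625 + 10.2×10⁻⁶×76×700 = 1.151 mm.
The walls prevent any net length change, so an axial force P (same in every segment) develops. Compatibility: P · Σ Lᵢ/(AᵢEᵢ) = δ_free.
The series flexibility is Σ Lᵢ/(AᵢEᵢ) = 625/(2400×206×10³) + 700/(525×25×10³) = 5.46×10⁻⁵ mm/N.
So P = 1.151 / 5.46×10⁻⁵ = 21.07 kN, compressive.
σ_{steel} = P / A = 21070 / 2400 = 8.781 MPa.

σ ≈ 8.78 MPa (compressive)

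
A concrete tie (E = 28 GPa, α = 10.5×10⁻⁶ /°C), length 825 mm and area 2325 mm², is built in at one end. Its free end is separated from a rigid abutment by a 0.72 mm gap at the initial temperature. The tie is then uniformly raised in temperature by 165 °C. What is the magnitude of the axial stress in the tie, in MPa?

σ ≈ 24.1 MPa (compressive)

Unrestrained expansion: δ_free = αΔT L = 10.5×10⁻⁶ × 165 × 825 = 1.429 mm.
The gap closes (δ_free > 0.72 mm) and the wall then resists a further 1.429 − 0.72 = 0.7093 mm of expansion.
That suppressed elongation corresponds to σ = E·Δ/L = 28×10³ × 0.7093/825 = 24.07 MPa.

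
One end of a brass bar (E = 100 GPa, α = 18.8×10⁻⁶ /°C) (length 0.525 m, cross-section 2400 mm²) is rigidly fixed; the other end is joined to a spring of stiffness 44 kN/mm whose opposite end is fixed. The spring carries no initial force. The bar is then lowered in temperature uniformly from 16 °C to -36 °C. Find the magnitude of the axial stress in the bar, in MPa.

σ ≈ 8.58 MPa (tensile)

Free thermal contraction: δ_free = αΔT L = 18.8×10⁻⁶ × 52 × 525 = 0.5132 mm.
Let P be the tensile force in the spring. The bar extends elastically by PL/(AE) and the spring stretches by P/k; together these equal δ_free.
P [ L/(AE) + 1/k ] = δ_free → P [ 525/(2400×100×10³) + 1/(44×10³) ] = 0.5132.
P = 0.5132 / 2.491×10⁻⁵ = 20600 N.
σ = P/A = 20600/2400 = 8.583 MPa.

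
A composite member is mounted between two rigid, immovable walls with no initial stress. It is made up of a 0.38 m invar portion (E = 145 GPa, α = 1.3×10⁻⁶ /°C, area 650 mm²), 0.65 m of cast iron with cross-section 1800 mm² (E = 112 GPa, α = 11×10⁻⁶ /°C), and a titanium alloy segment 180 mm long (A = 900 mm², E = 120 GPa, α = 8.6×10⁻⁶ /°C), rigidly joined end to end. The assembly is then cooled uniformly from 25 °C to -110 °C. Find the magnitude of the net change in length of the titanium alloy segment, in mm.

If the supports were absent, the total length change would be Σ αᵢΔT Lᵢ = 1.3×10⁻⁶×135×380 + 11×10⁻⁶×135×650 + 8.6×10⁻⁶×135×180 = 1.241 mm.
Since the ends are fixed, an axial force P builds up, equal in every segment, with P · Σ Lᵢ/(AᵢEᵢ) = δ_free.
The series flexibility is Σ Lᵢ/(AᵢEᵢ) = 380/(650×145×10³) + 650/(1800×112×10³) + 180/(900×120×10³) = 8.923×10⁻⁶ mm/N.
Hence P = δ_free / Σ(L/AE) = 1.241/8.923×10⁻⁶ = 139.1 kN (tensile).
For the titanium alloy segment, free thermal change = 8.6×10⁻⁶×135×180 = 0.209 mm and elastic change from P = 139100×180/(900×120×10³) = 0.2318 mm; these oppose, so the net change is 0.0228 mm (segment lengthens).

|ΔL| ≈ 0.0228 mm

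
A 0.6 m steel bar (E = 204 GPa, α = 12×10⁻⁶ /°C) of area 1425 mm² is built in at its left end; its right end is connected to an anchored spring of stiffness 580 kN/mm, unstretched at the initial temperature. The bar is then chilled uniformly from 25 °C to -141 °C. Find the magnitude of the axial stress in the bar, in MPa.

The unrestrained thermal change is αΔT L = 12×10⁻⁶ × 166 × 600 = 1.195 mm.
With a force P in the spring, the elastic change of the bar is PL/(AE) and that of the spring is P/k; compatibility requires their sum to equal δ_free.
P [ L/(AE) + 1/k ] = δ_free → P [ 600/(1425×204×10³) + 1/(580×10³) ] = 1.195.
P = 1.195 / 3.788×10⁻⁶ = 315500 N.
σ = P/A = 315500/1425 = 221.4 MPa.

σ ≈ 221 MPa (tensile)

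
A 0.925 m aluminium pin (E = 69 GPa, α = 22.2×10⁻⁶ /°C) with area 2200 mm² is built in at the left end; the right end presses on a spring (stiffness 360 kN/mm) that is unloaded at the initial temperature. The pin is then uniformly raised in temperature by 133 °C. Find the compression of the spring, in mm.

δ ≈ 0.855 mm

The unrestrained thermal change is αΔT L = 22.2×10⁻⁶ × 133 × 925 = 2.731 mm.
Let P be the compressive force at the spring. The pin shortens elastically by PL/(AE) and the spring compresses by P/k; together these equal δ_free.
So P = δ_free / [L/(AE) + 1/k] = 2.731 / [ 925/(2200×69×10³) + 1/(360×10³) ].
P = 2.731 / 8.871×10⁻⁶ = 307900 N.
Spring compression = P/k = 307900/(360×10³) = 0.8552 mm.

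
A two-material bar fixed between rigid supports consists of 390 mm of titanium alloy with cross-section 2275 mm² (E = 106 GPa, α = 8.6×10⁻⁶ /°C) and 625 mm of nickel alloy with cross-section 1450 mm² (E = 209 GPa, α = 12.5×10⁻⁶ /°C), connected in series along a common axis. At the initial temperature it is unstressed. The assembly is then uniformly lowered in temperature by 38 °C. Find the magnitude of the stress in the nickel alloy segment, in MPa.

If the supports were absent, the total length change would be Σ αᵢΔT Lᵢ = 8.6×10⁻⁶×38×390 + 12.5×10⁻⁶×38×625 = 0.4243 mm.
Since the ends are fixed, an axial force P builds up, equal in every segment, with P · Σ Lᵢ/(AᵢEᵢ) = δ_free.
Σ Lᵢ/(AᵢEᵢ) = 390/(2275×106×10³) + 625/(1450×209×10³) = 3.68×10⁻⁶ mm/N.
So P = 0.4243 / 3.68×10⁻⁶ = 115.3 kN, tensile.
σ_{nickel alloy} = P / A = 115300 / 1450 = 79.53 MPa.

σ ≈ 79.5 MPa (tensile)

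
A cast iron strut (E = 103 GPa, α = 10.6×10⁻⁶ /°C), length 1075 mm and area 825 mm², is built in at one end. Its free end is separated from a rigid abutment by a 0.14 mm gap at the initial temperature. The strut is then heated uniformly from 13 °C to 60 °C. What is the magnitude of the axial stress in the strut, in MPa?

σ ≈ 37.9 MPa (compressive)

Unrestrained expansion: δ_free = αΔT L = 10.6×10⁻⁶ × 47 × 1075 = 0.5356 mm.
This exceeds the 0.14 mm gap, so the wall pushes back. The portion of expansion that must be recovered elastically is δ_free − gap = 0.5356 − 0.14 = 0.3956 mm.
So σ = E(δ_free − g)/L = 103×10³ × 0.3956/1075 = 37.9 MPa.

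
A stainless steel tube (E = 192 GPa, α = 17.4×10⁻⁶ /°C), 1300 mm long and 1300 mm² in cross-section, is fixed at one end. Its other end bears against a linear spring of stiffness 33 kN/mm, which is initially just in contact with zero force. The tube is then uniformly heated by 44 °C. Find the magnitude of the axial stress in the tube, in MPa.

Free thermal expansion: δ_free = αΔT L = 17.4×10⁻⁶ × 44 × 1300 = 0.9953 mm.
With a force P in the spring, the elastic change of the tube is PL/(AE) and that of the spring is P/k; compatibility requires their sum to equal δ_free.
P [ L/(AE) + 1/k ] = δ_free → P [ 1300/(1300×192×10³) + 1/(33×10³) ] = 0.9953.
P = 0.9953 / 3.551×10⁻⁵ = 28030 N.
σ = P/A = 28030/1300 = 21.56 MPa.

σ ≈ 21.6 MPa (compressive)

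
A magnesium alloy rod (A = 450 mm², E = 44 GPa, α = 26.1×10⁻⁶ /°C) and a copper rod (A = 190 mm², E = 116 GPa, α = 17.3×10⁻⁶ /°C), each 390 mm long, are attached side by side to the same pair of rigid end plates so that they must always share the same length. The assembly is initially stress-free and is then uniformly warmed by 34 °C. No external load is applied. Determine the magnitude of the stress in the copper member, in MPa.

The magnesium alloy has the larger α, so on heating it would change length more than the copper if both were free. The rigid plates force a common final length, so the magnesium alloy is put into compression and the copper into tension, with equal and opposite forces P (no external load).
Setting the final lengths equal and cancelling L: (α₁ − α₂)ΔT = P/(A₁E₁) + P/(A₂E₂).
|α₁ − α₂|·ΔT = 8.8×10⁻⁶ × 34 = 0.0002992.
1/(A₁E₁) + 1/(A₂E₂) = 1/(450×44×10³) + 1/(190×116×10³) = 9.588×10⁻⁸ N⁻¹.
P = 0.0002992 / 9.588×10⁻⁸ = 3121 N = 3.121 kN.
σ_{copper} = P/A₂ = 3121/190 = 16.42 MPa, tensile.

σ ≈ 16.4 MPa (tensile)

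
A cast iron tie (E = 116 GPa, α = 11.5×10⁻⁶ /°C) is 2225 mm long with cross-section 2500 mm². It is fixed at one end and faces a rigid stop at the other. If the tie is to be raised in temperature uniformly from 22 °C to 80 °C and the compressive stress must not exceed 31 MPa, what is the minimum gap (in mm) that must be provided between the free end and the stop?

g ≈ 0.889 mm

Free expansion if unrestrained: δ_free = αΔT L = 11.5×10⁻⁶ × 58 × 2225 = 1.484 mm.
A stress of 31 MPa corresponds to the wall pushing the tie back by σL/E = 31×2225/(116×10³) = 0.5946 mm.
The gap must absorb the remainder: g_min = 1.484 − 0.5946 = 0.8895 mm.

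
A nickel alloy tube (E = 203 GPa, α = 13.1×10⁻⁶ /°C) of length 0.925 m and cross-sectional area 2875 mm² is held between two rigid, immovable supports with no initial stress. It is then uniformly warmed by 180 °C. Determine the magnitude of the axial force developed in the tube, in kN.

P ≈ 1380 kN (compressive)

With zero net strain, σ = E·αΔT = 203 GPa × 13.1×10⁻⁶ × 180 = 478.7 MPa.
Axial force P = σA = 478.7 × 2875 = 1.376×10⁶ N = 1376 kN, compressive.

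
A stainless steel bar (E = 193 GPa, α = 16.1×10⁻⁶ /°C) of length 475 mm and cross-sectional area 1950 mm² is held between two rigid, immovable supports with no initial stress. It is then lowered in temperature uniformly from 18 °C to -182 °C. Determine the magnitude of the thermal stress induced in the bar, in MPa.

Because both ends are immovable the net strain is zero, and the suppressed thermal strain is αΔT = 16.1×10⁻⁶ × 200 = 3220×10⁻⁶.
The stress required to suppress this strain is σ = Eε = 193×10³ × 3220×10⁻⁶ = 621.5 MPa, tensile since the bar is trying to contract.

σ ≈ 621 MPa (tensile)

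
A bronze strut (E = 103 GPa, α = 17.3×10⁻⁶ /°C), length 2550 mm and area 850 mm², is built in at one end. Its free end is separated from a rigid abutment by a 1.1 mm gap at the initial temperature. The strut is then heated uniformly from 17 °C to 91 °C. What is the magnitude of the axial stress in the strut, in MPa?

σ ≈ 87.4 MPa (compressive)

Free thermal elongation = αΔT L = 17.3×10⁻⁶ × 74 × 2550 = 3.265 mm.
This exceeds the 1.1 mm gap, so the wall pushes back. The portion of expansion that must be recovered elastically is δ_free − gap = 3.265 − 1.1 = 2.165 mm.
That suppressed elongation corresponds to σ = E·Δ/L = 103×10³ × 2.165/2550 = 87.43 MPa.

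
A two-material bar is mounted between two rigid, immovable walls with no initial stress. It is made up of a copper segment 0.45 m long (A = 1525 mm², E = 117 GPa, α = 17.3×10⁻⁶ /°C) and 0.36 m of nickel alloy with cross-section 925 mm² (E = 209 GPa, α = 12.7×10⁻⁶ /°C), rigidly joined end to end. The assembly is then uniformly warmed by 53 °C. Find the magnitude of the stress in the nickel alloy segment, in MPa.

σ ≈ 161 MPa (compressive)

Free thermal expansion of the whole bar: Σ αᵢΔT Lᵢ = 17.3×10⁻⁶×53×450 + 12.7×10⁻⁶×53×360 = 0.6549 mm.
The walls prevent any net length change, so an axial force P (same in every segment) develops. Compatibility: P · Σ Lᵢ/(AᵢEᵢ) = δ_free.
The series flexibility is Σ Lᵢ/(AᵢEᵢ) = 450/(1525×117×10³) + 360/(925×209×10³) = 4.384×10⁻⁶ mm/N.
P = 0.6549 / 4.384×10⁻⁶ = 149400 N = 149.4 kN, compressive.
σ_{nickel alloy} = P / A = 149400 / 925 = 161.5 MPa.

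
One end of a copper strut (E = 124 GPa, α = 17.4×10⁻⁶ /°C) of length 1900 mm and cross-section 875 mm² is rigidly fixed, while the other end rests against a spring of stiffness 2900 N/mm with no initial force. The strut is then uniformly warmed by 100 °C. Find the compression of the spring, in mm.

δ ≈ 3.15 mm

The unrestrained thermal change is αΔT L = 17.4×10⁻⁶ × 100 × 1900 = 3.306 mm.
Let P be the compressive force at the spring. The strut shortens elastically by PL/(AE) and the spring compresses by P/k; together these equal δ_free.
So P = δ_free / [L/(AE) + 1/k] = 3.306 / [ 1900/(875×124×10³) + 1/(2900) ].
P = 3.306 / 0.0003623 = 9124 N.
Spring compression = P/k = 9124/(2900) = 3.146 mm.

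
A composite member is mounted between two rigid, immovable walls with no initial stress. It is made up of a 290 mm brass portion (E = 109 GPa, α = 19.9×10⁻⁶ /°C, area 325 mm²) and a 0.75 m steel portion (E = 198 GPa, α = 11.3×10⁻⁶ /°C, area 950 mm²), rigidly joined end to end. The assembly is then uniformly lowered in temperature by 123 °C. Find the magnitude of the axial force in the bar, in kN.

P ≈ 144 kN (tensile)

Free thermal contraction of the whole bar: Σ αᵢΔT Lᵢ = 19.9×10⁻⁶×123×290 + 11.3×10⁻⁶×123×750 = 1.752 mm.
The rigid supports impose zero overall length change; the single axial force P common to all segments must satisfy P Σ Lᵢ/(AᵢEᵢ) = δ_free.
Σ Lᵢ/(AᵢEᵢ) = 290/(325×109×10³) + 750/(950×198×10³) = 1.217×10⁻⁵ mm/N.
P = 1.752 / 1.217×10⁻⁵ = 143900 N = 143.9 kN, tensile.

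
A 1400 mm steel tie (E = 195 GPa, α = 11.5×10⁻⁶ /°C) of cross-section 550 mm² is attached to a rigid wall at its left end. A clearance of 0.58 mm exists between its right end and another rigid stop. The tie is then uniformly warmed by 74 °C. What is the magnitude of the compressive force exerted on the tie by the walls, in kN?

Free thermal elongation = αΔT L = 11.5×10⁻⁶ × 74 × 1400 = 1.191 mm.
This exceeds the 0.58 mm gap, so the wall pushes back. The portion of expansion that must be recovered elastically is δ_free − gap = 1.191 − 0.58 = 0.6114 mm.
Compatibility: PL/(AE) = 0.6114 mm, so σ = P/A = E × (0.6114/1400) = 85.16 MPa.
Force on the wall = σA = 85.16 × 550 mm² = 46.84 kN.

P ≈ 46.8 kN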